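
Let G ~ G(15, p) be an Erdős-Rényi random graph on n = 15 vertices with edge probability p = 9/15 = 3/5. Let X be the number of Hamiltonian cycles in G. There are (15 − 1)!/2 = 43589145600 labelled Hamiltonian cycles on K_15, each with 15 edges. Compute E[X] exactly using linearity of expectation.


K_15 has (15 − 1)!/2 = 43589145600 labelled Hamiltonian cycles.
For each such Hamiltonian cycle H, let X_H = 1 if all 15 edges of H are present in G. Then P[X_H = 1] = p^{15} = (3/5)^{15} = 14348907/30517578125.
By linearity of expectation: E[X] = Σ_H E[X_H] = 43589145600 · p^{15} = 43589145600 · 14348907/30517578125 = 25018263856954368/1220703125.
Numerically: E[X] ≈ 2.0495e+07.

E[X] = 43589145600 · (3/5)^{15} = 25018263856954368/1220703125 ≈ 2.0495e+07.


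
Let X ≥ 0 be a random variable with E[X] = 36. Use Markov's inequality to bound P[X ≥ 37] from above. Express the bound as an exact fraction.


μ = E[X] = 36, a = 37.
Markov: P[X ≥ 37] ≤ μ/a = (36)/37 = 36/37.
Numerically: ≈ 0.9730.
(Since a = 37 > μ = 36.0000, the bound 36/37 is < 1 and informative.)

P[X ≥ 37] ≤ 36/37 ≈ 0.9730.


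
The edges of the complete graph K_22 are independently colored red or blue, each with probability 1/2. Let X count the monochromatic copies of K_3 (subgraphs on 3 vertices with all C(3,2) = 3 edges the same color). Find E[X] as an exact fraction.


Let X = Σ_S X_S over the C(22, 3) = 1540 subsets S of size 3, where X_S = 1 if the K_3 on S is monochromatic.
For a fixed S, the K_3 on S has C(3, 2) = 3 edges. P[all 3 edges red] = (1/2)^3, and likewise for blue, so P[monochromatic] = 2·(1/2)^3 = 2^{1 − 3} = 1/4.
Summing: E[X] = C(22, 3) · 2^{1 − 3} = 1540 · 1/4 = 385.
Numerically: E[X] ≈ 385.0000.

E[X] = C(22,3)·2^(1−C(3,2)) = 385 ≈ 385.0000.


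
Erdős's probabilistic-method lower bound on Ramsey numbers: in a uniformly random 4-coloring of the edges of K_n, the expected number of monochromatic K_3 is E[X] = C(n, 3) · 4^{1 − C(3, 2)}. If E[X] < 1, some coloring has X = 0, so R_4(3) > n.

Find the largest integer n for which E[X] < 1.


We need C(n, 3) · 4^{1 − 3} < 1, i.e. C(n, 3) < 4^{3 − 1} = 16.
Check values of n near the boundary:
  n = 3: C(3, 3) = 1; 1 < 16? YES
  n = 4: C(4, 3) = 4; 4 < 16? YES
  n = 5: C(5, 3) = 10; 10 < 16? YES
  n = 6: C(6, 3) = 20; 20 < 16? NO
  n = 7: C(7, 3) = 35; 35 < 16? NO
  n = 8: C(8, 3) = 56; 56 < 16? NO
The largest n with C(n, 3) < 16 is n = 5 (where E[X] = 5/8 ≈ 0.625). Hence R_4(3) > 5, i.e. R_4(3) ≥ 6.

Largest n = 5; hence R_4(3) > 5.


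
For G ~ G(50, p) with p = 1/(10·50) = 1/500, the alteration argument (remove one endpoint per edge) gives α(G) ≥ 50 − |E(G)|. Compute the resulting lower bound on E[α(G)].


E[|E(G)|] = C(50, 2)·p = 1225 · (1/500) = 49/20.
E[α(G)] ≥ n − E[|E(G)|] = 50 − 49/20 = 951/20.
Numerically: ≈ 47.550.
(This is only a lower bound; the true E[α(G)] may be larger.)

E[α(G)] ≥ 951/20 ≈ 47.550.


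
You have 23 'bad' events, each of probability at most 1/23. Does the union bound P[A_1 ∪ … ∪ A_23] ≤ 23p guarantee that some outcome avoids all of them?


Union bound: P[∪_{i=1}^{23} A_i] ≤ Σ_i P[A_i] ≤ 23·p = 23·(1/23) = 1.
Numerically: 1 ≈ 1.0000000.
Is 1 < 1? NO.
Since the bound 1 is ≥ 1, the union bound is uninformative here; it does NOT by itself certify existence.

23·p = 1 ≈ 1.0000000; existence NOT certified by the union bound.


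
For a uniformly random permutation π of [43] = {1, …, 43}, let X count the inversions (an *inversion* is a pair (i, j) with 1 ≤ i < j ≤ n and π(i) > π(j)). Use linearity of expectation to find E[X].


Write X = Σ X_I over the C(43, 2) = 903 pairs i < j, with X_I the indicator of one inversion.
There are 903 indicators.
For each fixed pair i < j, the values π(i) and π(j) are two distinct elements of {1, …, 43} in uniformly random order; by symmetry P[π(i) > π(j)] = 1/2.
By linearity: E[X] = 903 · (1/2) = C(43, 2) · (1/2) = 903/2 = 903/2 ≈ 451.500.

E[X] = 903/2 = 451.500.


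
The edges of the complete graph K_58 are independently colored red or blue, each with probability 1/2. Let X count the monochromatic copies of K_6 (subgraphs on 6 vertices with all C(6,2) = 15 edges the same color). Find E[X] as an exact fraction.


Let X = Σ_S X_S over the C(58, 6) = 40475358 subsets S of size 6, where X_S = 1 if the K_6 on S is monochromatic.
For a fixed S, the K_6 on S has C(6, 2) = 15 edges. P[all 15 edges red] = (1/2)^15, and likewise for blue, so P[monochromatic] = 2·(1/2)^15 = 2^{1 − 15} = 1/16384.
Summing: E[X] = C(58, 6) · 2^{1 − 15} = 40475358 · 1/16384 = 20237679/8192.
Numerically: E[X] ≈ 2470.41980.

E[X] = C(58,6)·2^(1−C(6,2)) = 20237679/8192 ≈ 2470.41980.


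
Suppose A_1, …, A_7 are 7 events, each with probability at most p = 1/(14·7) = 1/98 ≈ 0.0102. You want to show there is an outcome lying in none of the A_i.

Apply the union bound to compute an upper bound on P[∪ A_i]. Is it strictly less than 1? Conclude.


Union bound: P[∪_{i=1}^{7} A_i] ≤ Σ_i P[A_i] ≤ 7·p = 7·(1/98) = 1/14.
Numerically: 1/14 ≈ 0.0714.
Is 1/14 < 1? YES.
Since P[∪ A_i] ≤ 1/14 < 1, the complement has P[∩ A_i^c] ≥ 1 − 1/14 = 13/14 > 0, so some outcome avoids every A_i.

7·p = 1/14 ≈ 0.0714; existence CERTIFIED by the union bound.


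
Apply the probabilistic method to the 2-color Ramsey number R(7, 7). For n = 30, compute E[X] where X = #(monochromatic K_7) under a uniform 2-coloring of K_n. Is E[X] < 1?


E[X] = C(30, 7) · 2^{1 − 21} = 2035800 · 2^{−20} = 2035800/1048576.
As a reduced fraction: E[X] = 254475/131072 ≈ 1.9414902.
Is E[X] < 1? NO.
Since E[X] ≥ 1, the first-moment bound is inconclusive at n = 30; it does NOT by itself certify R(7, 7) > 30.

E[X] = 254475/131072 ≈ 1.9414902; E[X] ≥ 1; first-moment method inconclusive here.


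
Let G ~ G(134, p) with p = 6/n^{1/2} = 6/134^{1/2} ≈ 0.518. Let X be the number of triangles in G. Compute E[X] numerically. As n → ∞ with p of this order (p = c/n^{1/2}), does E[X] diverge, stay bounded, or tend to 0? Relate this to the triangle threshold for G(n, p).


Number of potential triangles: C(134, 3) = 392084.
Each occurs with probability p³ ≈ (0.518)³ ≈ 1.39250e-01.
By linearity: E[X] = C(134, 3)·p³ ≈ 392084 · 1.39250e-01 ≈ 54597.867.
Since α = 1/2 < 1, p = c/n^{1/2} ≫ 1/n is above the triangle threshold p ~ 1/n. Asymptotically E[X] ~ (c³/6)·n^{3(1−α)} = (6³/6)·n^{1.5} → ∞; triangles are abundant w.h.p.

E[X] ≈ 54597.867; in regime p = Θ(1/n^{1/2}) E[X] diverges (above the triangle threshold p ~ 1/n).


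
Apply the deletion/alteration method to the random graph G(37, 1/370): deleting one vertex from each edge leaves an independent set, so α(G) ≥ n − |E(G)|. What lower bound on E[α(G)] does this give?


E[|E(G)|] = C(37, 2)·p = 666 · (1/370) = 9/5.
E[α(G)] ≥ n − E[|E(G)|] = 37 − 9/5 = 176/5.
Numerically: ≈ 35.2000.
(This is only a lower bound; the true E[α(G)] may be larger.)

E[α(G)] ≥ 176/5 ≈ 35.2000.


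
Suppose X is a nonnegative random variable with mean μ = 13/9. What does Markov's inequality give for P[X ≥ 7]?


μ = E[X] = 13/9, a = 7.
Markov: P[X ≥ 7] ≤ μ/a = (13/9)/7 = 13/63.
Numerically: ≈ 0.20635.
(Since a = 7 > μ = 1.44444, the bound 13/63 is < 1 and informative.)

P[X ≥ 7] ≤ 13/63 ≈ 0.20635.


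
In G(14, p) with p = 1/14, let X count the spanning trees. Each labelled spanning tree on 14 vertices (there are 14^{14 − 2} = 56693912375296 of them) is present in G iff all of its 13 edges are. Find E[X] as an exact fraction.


K_14 has 14^{14 − 2} = 56693912375296 labelled spanning trees.
For each such spanning tree H, let X_H = 1 if all 13 edges of H are present in G. Then P[X_H = 1] = p^{13} = (1/14)^{13} = 1/793714773254144.
By linearity of expectation: E[X] = Σ_H E[X_H] = 56693912375296 · p^{13} = 56693912375296 · 1/793714773254144 = 1/14.
Numerically: E[X] ≈ 0.0714.

E[X] = 56693912375296 · (1/14)^{13} = 1/14 ≈ 0.0714.


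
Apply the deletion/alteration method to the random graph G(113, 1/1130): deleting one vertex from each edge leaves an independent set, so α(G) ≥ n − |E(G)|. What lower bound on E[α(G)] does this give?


E[|E(G)|] = C(113, 2)·p = 6328 · (1/1130) = 28/5.
E[α(G)] ≥ n − E[|E(G)|] = 113 − 28/5 = 537/5.
Numerically: ≈ 107.400000.
(This is only a lower bound; the true E[α(G)] may be larger.)

E[α(G)] ≥ 537/5 ≈ 107.400000.


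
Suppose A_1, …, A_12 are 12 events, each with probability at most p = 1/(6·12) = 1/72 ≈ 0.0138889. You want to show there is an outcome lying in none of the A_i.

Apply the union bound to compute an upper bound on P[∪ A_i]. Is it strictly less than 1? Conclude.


Union bound: P[∪_{i=1}^{12} A_i] ≤ Σ_i P[A_i] ≤ 12·p = 12·(1/72) = 1/6.
Numerically: 1/6 ≈ 0.1666667.
Is 1/6 < 1? YES.
Since P[∪ A_i] ≤ 1/6 < 1, the complement has P[∩ A_i^c] ≥ 1 − 1/6 = 5/6 > 0, so some outcome avoids every A_i.

12·p = 1/6 ≈ 0.1666667; existence CERTIFIED by the union bound.


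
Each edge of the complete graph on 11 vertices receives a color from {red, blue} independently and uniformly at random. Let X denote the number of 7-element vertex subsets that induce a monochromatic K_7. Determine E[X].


Let X = Σ_S X_S over the C(11, 7) = 330 subsets S of size 7, where X_S = 1 if the K_7 on S is monochromatic.
For a fixed S, the K_7 on S has C(7, 2) = 21 edges. P[all 21 edges red] = (1/2)^21, and likewise for blue, so P[monochromatic] = 2·(1/2)^21 = 2^{1 − 21} = 1/1048576.
By linearity of expectation: E[X] = C(11, 7) · 2^{1 − 21} = 330 · 1/1048576 = 165/524288.
Numerically: E[X] ≈ 0.0003.

E[X] = C(11,7)·2^(1−C(7,2)) = 165/524288 ≈ 0.0003.


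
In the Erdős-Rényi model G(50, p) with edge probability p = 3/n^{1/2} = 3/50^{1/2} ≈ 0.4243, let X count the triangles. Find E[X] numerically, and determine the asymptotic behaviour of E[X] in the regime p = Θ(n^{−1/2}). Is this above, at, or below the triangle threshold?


Number of potential triangles: C(50, 3) = 19600.
Each occurs with probability p³ ≈ (0.4243)³ ≈ 7.636753e-02.
By linearity: E[X] = C(50, 3)·p³ ≈ 19600 · 7.636753e-02 ≈ 1496.8036.
Since α = 1/2 < 1, p = c/n^{1/2} ≫ 1/n is above the triangle threshold p ~ 1/n. Asymptotically E[X] ~ (c³/6)·n^{3(1−α)} = (3³/6)·n^{1.5} → ∞; triangles are abundant w.h.p.

E[X] ≈ 1496.8036; in regime p = Θ(1/n^{1/2}) E[X] diverges (above the triangle threshold p ~ 1/n).


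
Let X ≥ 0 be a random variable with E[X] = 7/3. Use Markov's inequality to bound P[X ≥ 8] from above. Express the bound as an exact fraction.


μ = E[X] = 7/3, a = 8.
Markov: P[X ≥ 8] ≤ μ/a = (7/3)/8 = 7/24.
Numerically: ≈ 0.292.
(Since a = 8 > μ = 2.333, the bound 7/24 is < 1 and informative.)

P[X ≥ 8] ≤ 7/24 ≈ 0.292.


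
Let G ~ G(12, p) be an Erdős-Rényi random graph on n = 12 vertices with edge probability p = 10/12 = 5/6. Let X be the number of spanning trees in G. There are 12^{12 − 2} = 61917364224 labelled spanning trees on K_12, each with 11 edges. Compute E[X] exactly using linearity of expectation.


K_12 has 12^{12 − 2} = 61917364224 labelled spanning trees.
For each such spanning tree H, let X_H = 1 if all 11 edges of H are present in G. Then P[X_H = 1] = p^{11} = (5/6)^{11} = 48828125/362797056.
By linearity: E[X] = Σ_H E[X_H] = 61917364224 · p^{11} = 61917364224 · 48828125/362797056 = 25000000000/3.
Numerically: E[X] ≈ 8.333e+09.

E[X] = 61917364224 · (5/6)^{11} = 25000000000/3 ≈ 8.333e+09.


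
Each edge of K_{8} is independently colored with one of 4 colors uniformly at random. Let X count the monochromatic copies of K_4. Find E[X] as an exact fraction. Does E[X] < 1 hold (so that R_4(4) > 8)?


E[X] = C(8, 4) · 4^{1 − 6} = 70 · 4^{−5} = 70/1024.
As a reduced fraction: E[X] = 35/512 ≈ 0.068.
Is E[X] < 1? YES.
Since E[X] < 1, there exists a 4-coloring of K_{8} with no monochromatic K_4; hence R_4(4) > 8.

E[X] = 35/512 ≈ 0.068; E[X] < 1, so R_4(4) > 8.


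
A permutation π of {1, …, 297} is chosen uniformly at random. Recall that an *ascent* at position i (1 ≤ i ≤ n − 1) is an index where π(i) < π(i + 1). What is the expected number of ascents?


Write X = Σ X_I over i = 1, …, 296, with X_I the indicator of one ascent.
There are 296 indicators.
For each fixed i, the pair (π(i), π(i+1)) is a uniformly random ordered pair of distinct values from {1, …, 297}; by symmetry P[π(i) < π(i+1)] = 1/2.
By linearity: E[X] = 296 · (1/2) = (297 − 1) · (1/2) = 148 ≈ 148.0000.

E[X] = 148 = 148.0000.


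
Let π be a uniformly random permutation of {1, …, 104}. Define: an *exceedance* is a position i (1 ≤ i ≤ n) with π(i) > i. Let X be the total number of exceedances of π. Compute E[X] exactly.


Write X = Σ_{i=1}^{104} X_i, where X_i = 1_{π(i) > i}.
For each fixed i, π(i) is uniform over {1, …, 104} (marginal of a uniform permutation), so P[π(i) > i] = (n − i)/n. Summing: Σ_{i=1}^{104} (n − i)/n = (0 + 1 + … + 103)/104 = 104(104 − 1)/(2·104) = (104 − 1)/2.
Hence E[X] = Σ_{i=1}^{104} (104 − i)/104 = 103/2 ≈ 51.50000.

E[X] = 103/2 = 51.50000.


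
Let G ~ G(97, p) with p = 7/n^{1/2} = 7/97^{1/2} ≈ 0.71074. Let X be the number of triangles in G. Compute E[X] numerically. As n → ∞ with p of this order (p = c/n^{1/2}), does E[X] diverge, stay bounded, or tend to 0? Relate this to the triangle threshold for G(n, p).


Number of potential triangles: C(97, 3) = 147440.
Each occurs with probability p³ ≈ (0.71074)³ ≈ 3.5903478e-01.
By linearity: E[X] = C(97, 3)·p³ ≈ 147440 · 3.5903478e-01 ≈ 52936.08767.
Since α = 1/2 < 1, p = c/n^{1/2} ≫ 1/n is above the triangle threshold p ~ 1/n. Asymptotically E[X] ~ (c³/6)·n^{3(1−α)} = (7³/6)·n^{1.5} → ∞; triangles are abundant w.h.p.

E[X] ≈ 52936.08767; in regime p = Θ(1/n^{1/2}) E[X] diverges (above the triangle threshold p ~ 1/n).


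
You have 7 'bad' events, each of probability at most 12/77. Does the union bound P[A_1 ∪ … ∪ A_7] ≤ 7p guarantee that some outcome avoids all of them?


Union bound: P[∪_{i=1}^{7} A_i] ≤ Σ_i P[A_i] ≤ 7·p = 7·(12/77) = 12/11.
Numerically: 12/11 ≈ 1.091.
Is 12/11 < 1? NO.
Since the bound 12/11 is ≥ 1, the union bound is uninformative here; it does NOT by itself certify existence.

7·p = 12/11 ≈ 1.091; existence NOT certified by the union bound.


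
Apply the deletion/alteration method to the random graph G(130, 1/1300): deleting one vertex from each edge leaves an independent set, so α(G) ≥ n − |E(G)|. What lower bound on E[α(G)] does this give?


E[|E(G)|] = C(130, 2)·p = 8385 · (1/1300) = 129/20.
E[α(G)] ≥ n − E[|E(G)|] = 130 − 129/20 = 2471/20.
Numerically: ≈ 123.550.
(This is only a lower bound; the true E[α(G)] may be larger.)

E[α(G)] ≥ 2471/20 ≈ 123.550.


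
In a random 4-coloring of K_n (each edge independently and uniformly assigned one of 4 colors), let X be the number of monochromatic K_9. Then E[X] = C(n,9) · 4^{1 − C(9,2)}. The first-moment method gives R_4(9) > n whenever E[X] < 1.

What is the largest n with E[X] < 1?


We need C(n, 9) · 4^{1 − 36} < 1, i.e. C(n, 9) < 4^{36 − 1} = 1180591620717411303424.
Check values of n near the boundary:
  n = 910: C(910, 9) = 1133378248346922788210; 1133378248346922788210 < 1180591620717411303424? YES
  n = 911: C(911, 9) = 1144686900492291197405; 1144686900492291197405 < 1180591620717411303424? YES
  n = 912: C(912, 9) = 1156095740032081475120; 1156095740032081475120 < 1180591620717411303424? YES
  n = 913: C(913, 9) = 1167605542753639808390; 1167605542753639808390 < 1180591620717411303424? YES
  n = 914: C(914, 9) = 1179217089587653905932; 1179217089587653905932 < 1180591620717411303424? YES
  n = 915: C(915, 9) = 1190931166636537885130; 1190931166636537885130 < 1180591620717411303424? NO
  n = 916: C(916, 9) = 1202748565202942340440; 1202748565202942340440 < 1180591620717411303424? NO
The largest n with C(n, 9) < 1180591620717411303424 is n = 914 (where E[X] = 294804272396913476483/295147905179352825856 ≈ 0.9988). Hence R_4(9) > 914, i.e. R_4(9) ≥ 915.

Largest n = 914; hence R_4(9) > 914.


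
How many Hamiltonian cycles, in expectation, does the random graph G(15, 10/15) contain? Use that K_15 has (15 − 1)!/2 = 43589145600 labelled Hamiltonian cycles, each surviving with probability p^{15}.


K_15 has (15 − 1)!/2 = 43589145600 labelled Hamiltonian cycles.
For each such Hamiltonian cycle H, let X_H = 1 if all 15 edges of H are present in G. Then P[X_H = 1] = p^{15} = (2/3)^{15} = 32768/14348907.
By linearity of expectation: E[X] = Σ_H E[X_H] = 43589145600 · p^{15} = 43589145600 · 32768/14348907 = 5877897625600/59049.
Numerically: E[X] ≈ 9.95427e+07.

E[X] = 43589145600 · (2/3)^{15} = 5877897625600/59049 ≈ 9.95427e+07.


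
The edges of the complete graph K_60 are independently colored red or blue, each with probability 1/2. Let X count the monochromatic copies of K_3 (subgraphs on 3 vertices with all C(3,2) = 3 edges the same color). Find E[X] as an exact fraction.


Let X = Σ_S X_S over the C(60, 3) = 34220 subsets S of size 3, where X_S = 1 if the K_3 on S is monochromatic.
For a fixed S, the K_3 on S has C(3, 2) = 3 edges. P[all 3 edges red] = (1/2)^3, and likewise for blue, so P[monochromatic] = 2·(1/2)^3 = 2^{1 − 3} = 1/4.
By linearity: E[X] = C(60, 3) · 2^{1 − 3} = 34220 · 1/4 = 8555.
Numerically: E[X] ≈ 8555.00000.

E[X] = C(60,3)·2^(1−C(3,2)) = 8555 ≈ 8555.00000.


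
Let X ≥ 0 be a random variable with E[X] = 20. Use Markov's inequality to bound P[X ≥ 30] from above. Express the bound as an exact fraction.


μ = E[X] = 20, a = 30.
Markov: P[X ≥ 30] ≤ μ/a = (20)/30 = 2/3.
Numerically: ≈ 0.66667.
(Since a = 30 > μ = 20.00000, the bound 2/3 is < 1 and informative.)

P[X ≥ 30] ≤ 2/3 ≈ 0.66667.


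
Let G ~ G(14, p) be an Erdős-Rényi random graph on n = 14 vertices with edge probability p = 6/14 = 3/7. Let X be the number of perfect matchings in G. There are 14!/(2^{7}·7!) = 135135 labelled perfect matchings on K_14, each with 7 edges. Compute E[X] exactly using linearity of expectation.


K_14 has 14!/(2^{7}·7!) = 135135 labelled perfect matchings.
For each such perfect matching H, let X_H = 1 if all 7 edges of H are present in G. Then P[X_H = 1] = p^{7} = (3/7)^{7} = 2187/823543.
By linearity: E[X] = Σ_H E[X_H] = 135135 · p^{7} = 135135 · 2187/823543 = 42220035/117649.
Numerically: E[X] ≈ 358.864.

E[X] = 135135 · (3/7)^{7} = 42220035/117649 ≈ 358.864.


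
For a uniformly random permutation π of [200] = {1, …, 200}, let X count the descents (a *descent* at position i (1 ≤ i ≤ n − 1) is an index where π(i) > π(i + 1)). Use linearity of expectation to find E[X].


Write X = Σ X_I over i = 1, …, 199, with X_I the indicator of one descent.
There are 199 indicators.
For each fixed i, the pair (π(i), π(i+1)) is a uniformly random ordered pair of distinct values from {1, …, 200}; by symmetry P[π(i) > π(i+1)] = 1/2.
By linearity: E[X] = 199 · (1/2) = (200 − 1) · (1/2) = 199/2 ≈ 99.500000.

E[X] = 199/2 = 99.500000.


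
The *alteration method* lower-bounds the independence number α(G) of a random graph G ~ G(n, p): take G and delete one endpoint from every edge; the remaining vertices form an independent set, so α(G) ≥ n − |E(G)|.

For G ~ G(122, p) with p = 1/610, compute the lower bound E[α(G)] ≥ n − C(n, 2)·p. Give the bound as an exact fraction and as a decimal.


E[|E(G)|] = C(122, 2)·p = 7381 · (1/610) = 121/10.
E[α(G)] ≥ n − E[|E(G)|] = 122 − 121/10 = 1099/10.
Numerically: ≈ 109.900.
(This is only a lower bound; the true E[α(G)] may be larger.)

E[α(G)] ≥ 1099/10 ≈ 109.900.


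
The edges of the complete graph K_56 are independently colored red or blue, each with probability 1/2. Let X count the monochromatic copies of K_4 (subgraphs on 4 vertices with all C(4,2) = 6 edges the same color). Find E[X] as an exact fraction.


Let X = Σ_S X_S over the C(56, 4) = 367290 subsets S of size 4, where X_S = 1 if the K_4 on S is monochromatic.
For a fixed S, the K_4 on S has C(4, 2) = 6 edges. P[all 6 edges red] = (1/2)^6, and likewise for blue, so P[monochromatic] = 2·(1/2)^6 = 2^{1 − 6} = 1/32.
By linearity of expectation: E[X] = C(56, 4) · 2^{1 − 6} = 367290 · 1/32 = 183645/16.
Numerically: E[X] ≈ 11477.812.

E[X] = C(56,4)·2^(1−C(4,2)) = 183645/16 ≈ 11477.812.


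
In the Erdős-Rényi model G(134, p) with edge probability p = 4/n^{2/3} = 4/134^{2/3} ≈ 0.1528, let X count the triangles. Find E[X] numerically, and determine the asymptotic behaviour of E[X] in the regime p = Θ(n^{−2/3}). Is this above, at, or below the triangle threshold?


Number of potential triangles: C(134, 3) = 392084.
Each occurs with probability p³ ≈ (0.1528)³ ≈ 3.564268e-03.
By linearity: E[X] = C(134, 3)·p³ ≈ 392084 · 3.564268e-03 ≈ 1397.4925.
Since α = 2/3 < 1, p = c/n^{2/3} ≫ 1/n is above the triangle threshold p ~ 1/n. Asymptotically E[X] ~ (c³/6)·n^{3(1−α)} = (4³/6)·n^{1} → ∞; triangles are abundant w.h.p.

E[X] ≈ 1397.4925; in regime p = Θ(1/n^{2/3}) E[X] diverges (above the triangle threshold p ~ 1/n).


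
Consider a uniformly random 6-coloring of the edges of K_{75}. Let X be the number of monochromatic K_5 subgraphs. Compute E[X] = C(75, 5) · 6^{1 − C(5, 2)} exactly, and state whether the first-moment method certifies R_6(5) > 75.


E[X] = C(75, 5) · 6^{1 − 10} = 17259390 · 6^{−9} = 17259390/10077696.
As a reduced fraction: E[X] = 958855/559872 ≈ 1.71263.
Is E[X] < 1? NO.
Since E[X] ≥ 1, the first-moment bound is inconclusive at n = 75; it does NOT by itself certify R_6(5) > 75.

E[X] = 958855/559872 ≈ 1.71263; E[X] ≥ 1; first-moment method inconclusive here.


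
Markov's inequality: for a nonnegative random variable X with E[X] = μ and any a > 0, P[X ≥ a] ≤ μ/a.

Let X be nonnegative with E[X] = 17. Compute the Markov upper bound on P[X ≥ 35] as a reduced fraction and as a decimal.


μ = E[X] = 17, a = 35.
Markov: P[X ≥ 35] ≤ μ/a = (17)/35 = 17/35.
Numerically: ≈ 0.48571.
(Since a = 35 > μ = 17.00000, the bound 17/35 is < 1 and informative.)

P[X ≥ 35] ≤ 17/35 ≈ 0.48571.


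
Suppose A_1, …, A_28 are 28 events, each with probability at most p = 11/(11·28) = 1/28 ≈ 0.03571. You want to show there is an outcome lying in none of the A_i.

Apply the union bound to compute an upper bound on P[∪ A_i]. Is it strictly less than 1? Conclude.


Union bound: P[∪_{i=1}^{28} A_i] ≤ Σ_i P[A_i] ≤ 28·p = 28·(1/28) = 1.
Numerically: 1 ≈ 1.00000.
Is 1 < 1? NO.
Since the bound 1 is ≥ 1, the union bound is uninformative here; it does NOT by itself certify existence.

28·p = 1 ≈ 1.00000; existence NOT certified by the union bound.


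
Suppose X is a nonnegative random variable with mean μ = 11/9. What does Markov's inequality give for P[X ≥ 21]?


μ = E[X] = 11/9, a = 21.
Markov: P[X ≥ 21] ≤ μ/a = (11/9)/21 = 11/189.
Numerically: ≈ 0.05820.
(Since a = 21 > μ = 1.22222, the bound 11/189 is < 1 and informative.)

P[X ≥ 21] ≤ 11/189 ≈ 0.05820.


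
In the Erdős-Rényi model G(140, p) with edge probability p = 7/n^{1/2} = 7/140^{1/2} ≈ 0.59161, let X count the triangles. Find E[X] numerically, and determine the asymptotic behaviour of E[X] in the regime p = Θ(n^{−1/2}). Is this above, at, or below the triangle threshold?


Number of potential triangles: C(140, 3) = 447580.
Each occurs with probability p³ ≈ (0.59161)³ ≈ 2.0706279e-01.
By linearity: E[X] = C(140, 3)·p³ ≈ 447580 · 2.0706279e-01 ≈ 92677.16463.
Since α = 1/2 < 1, p = c/n^{1/2} ≫ 1/n is above the triangle threshold p ~ 1/n. Asymptotically E[X] ~ (c³/6)·n^{3(1−α)} = (7³/6)·n^{1.5} → ∞; triangles are abundant w.h.p.

E[X] ≈ 92677.16463; in regime p = Θ(1/n^{1/2}) E[X] diverges (above the triangle threshold p ~ 1/n).


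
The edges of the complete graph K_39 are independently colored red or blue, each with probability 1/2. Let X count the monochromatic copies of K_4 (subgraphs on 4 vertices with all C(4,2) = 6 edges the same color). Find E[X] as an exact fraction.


Let X = Σ_S X_S over the C(39, 4) = 82251 subsets S of size 4, where X_S = 1 if the K_4 on S is monochromatic.
For a fixed S, the K_4 on S has C(4, 2) = 6 edges. P[all 6 edges red] = (1/2)^6, and likewise for blue, so P[monochromatic] = 2·(1/2)^6 = 2^{1 − 6} = 1/32.
By linearity: E[X] = C(39, 4) · 2^{1 − 6} = 82251 · 1/32 = 82251/32.
Numerically: E[X] ≈ 2570.343750.

E[X] = C(39,4)·2^(1−C(4,2)) = 82251/32 ≈ 2570.343750.


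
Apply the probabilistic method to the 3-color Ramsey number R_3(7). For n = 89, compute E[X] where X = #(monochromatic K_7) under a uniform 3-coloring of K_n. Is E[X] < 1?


E[X] = C(89, 7) · 3^{1 − 21} = 6890268572 · 3^{−20} = 6890268572/3486784401.
As a reduced fraction: E[X] = 6890268572/3486784401 ≈ 1.9761.
Is E[X] < 1? NO.
Since E[X] ≥ 1, the first-moment bound is inconclusive at n = 89; it does NOT by itself certify R_3(7) > 89.

E[X] = 6890268572/3486784401 ≈ 1.9761; E[X] ≥ 1; first-moment method inconclusive here.


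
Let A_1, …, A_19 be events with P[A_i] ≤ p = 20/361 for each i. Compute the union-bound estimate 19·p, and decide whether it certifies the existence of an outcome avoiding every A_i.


Union bound: P[∪_{i=1}^{19} A_i] ≤ Σ_i P[A_i] ≤ 19·p = 19·(20/361) = 20/19.
Numerically: 20/19 ≈ 1.053.
Is 20/19 < 1? NO.
Since the bound 20/19 is ≥ 1, the union bound is uninformative here; it does NOT by itself certify existence.

19·p = 20/19 ≈ 1.053; existence NOT certified by the union bound.


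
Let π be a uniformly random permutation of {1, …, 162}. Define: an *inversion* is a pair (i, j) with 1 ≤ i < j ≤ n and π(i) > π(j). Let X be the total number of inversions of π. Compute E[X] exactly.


Write X = Σ X_I over the C(162, 2) = 13041 pairs i < j, with X_I the indicator of one inversion.
There are 13041 indicators.
For each fixed pair i < j, the values π(i) and π(j) are two distinct elements of {1, …, 162} in uniformly random order; by symmetry P[π(i) > π(j)] = 1/2.
By linearity: E[X] = 13041 · (1/2) = C(162, 2) · (1/2) = 13041/2 = 13041/2 ≈ 6520.5000.

E[X] = 13041/2 = 6520.5000.


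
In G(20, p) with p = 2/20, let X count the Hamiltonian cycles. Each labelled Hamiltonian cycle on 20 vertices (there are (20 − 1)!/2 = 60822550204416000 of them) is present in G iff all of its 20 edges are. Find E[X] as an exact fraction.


K_20 has (20 − 1)!/2 = 60822550204416000 labelled Hamiltonian cycles.
For each such Hamiltonian cycle H, let X_H = 1 if all 20 edges of H are present in G. Then P[X_H = 1] = p^{20} = (1/10)^{20} = 1/100000000000000000000.
Summing the indicators: E[X] = Σ_H E[X_H] = 60822550204416000 · p^{20} = 60822550204416000 · 1/100000000000000000000 = 14849255421/24414062500000.
Numerically: E[X] ≈ 0.00060823.

E[X] = 60822550204416000 · (1/10)^{20} = 14849255421/24414062500000 ≈ 0.00060823.


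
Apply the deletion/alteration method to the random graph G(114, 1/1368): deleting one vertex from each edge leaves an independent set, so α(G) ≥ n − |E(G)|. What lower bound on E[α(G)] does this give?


E[|E(G)|] = C(114, 2)·p = 6441 · (1/1368) = 113/24.
E[α(G)] ≥ n − E[|E(G)|] = 114 − 113/24 = 2623/24.
Numerically: ≈ 109.29167.
(This is only a lower bound; the true E[α(G)] may be larger.)

E[α(G)] ≥ 2623/24 ≈ 109.29167.


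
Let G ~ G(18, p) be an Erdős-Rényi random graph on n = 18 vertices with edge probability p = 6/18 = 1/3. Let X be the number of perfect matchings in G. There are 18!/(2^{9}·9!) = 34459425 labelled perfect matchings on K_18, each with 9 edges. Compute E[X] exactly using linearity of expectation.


K_18 has 18!/(2^{9}·9!) = 34459425 labelled perfect matchings.
For each such perfect matching H, let X_H = 1 if all 9 edges of H are present in G. Then P[X_H = 1] = p^{9} = (1/3)^{9} = 1/19683.
By linearity: E[X] = Σ_H E[X_H] = 34459425 · p^{9} = 34459425 · 1/19683 = 425425/243.
Numerically: E[X] ≈ 1751.

E[X] = 34459425 · (1/3)^{9} = 425425/243 ≈ 1751.


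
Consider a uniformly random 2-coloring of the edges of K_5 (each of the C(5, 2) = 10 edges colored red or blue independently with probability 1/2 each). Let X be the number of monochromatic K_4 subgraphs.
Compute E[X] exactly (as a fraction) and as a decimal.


Let X = Σ_S X_S over the C(5, 4) = 5 subsets S of size 4, where X_S = 1 if the K_4 on S is monochromatic.
For a fixed S, the K_4 on S has C(4, 2) = 6 edges. P[all 6 edges red] = (1/2)^6, and likewise for blue, so P[monochromatic] = 2·(1/2)^6 = 2^{1 − 6} = 1/32.
By linearity: E[X] = C(5, 4) · 2^{1 − 6} = 5 · 1/32 = 5/32.
Numerically: E[X] ≈ 0.1562.

E[X] = C(5,4)·2^(1−C(4,2)) = 5/32 ≈ 0.1562.


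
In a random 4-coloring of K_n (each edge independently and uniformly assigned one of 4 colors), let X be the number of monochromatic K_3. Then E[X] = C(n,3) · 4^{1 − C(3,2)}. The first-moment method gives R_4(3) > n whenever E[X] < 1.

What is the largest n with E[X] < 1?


We need C(n, 3) · 4^{1 − 3} < 1, i.e. C(n, 3) < 4^{3 − 1} = 16.
Check values of n near the boundary:
  n = 3: C(3, 3) = 1; 1 < 16? YES
  n = 4: C(4, 3) = 4; 4 < 16? YES
  n = 5: C(5, 3) = 10; 10 < 16? YES
  n = 6: C(6, 3) = 20; 20 < 16? NO
  n = 7: C(7, 3) = 35; 35 < 16? NO
  n = 8: C(8, 3) = 56; 56 < 16? NO
The largest n with C(n, 3) < 16 is n = 5 (where E[X] = 5/8 ≈ 0.625). Hence R_4(3) > 5, i.e. R_4(3) ≥ 6.

Largest n = 5; hence R_4(3) > 5.


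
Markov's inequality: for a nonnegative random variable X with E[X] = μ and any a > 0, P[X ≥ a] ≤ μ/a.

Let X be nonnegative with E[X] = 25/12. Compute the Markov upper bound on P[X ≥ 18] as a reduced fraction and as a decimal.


μ = E[X] = 25/12, a = 18.
Markov: P[X ≥ 18] ≤ μ/a = (25/12)/18 = 25/216.
Numerically: ≈ 0.116.
(Since a = 18 > μ = 2.083, the bound 25/216 is < 1 and informative.)

P[X ≥ 18] ≤ 25/216 ≈ 0.116.


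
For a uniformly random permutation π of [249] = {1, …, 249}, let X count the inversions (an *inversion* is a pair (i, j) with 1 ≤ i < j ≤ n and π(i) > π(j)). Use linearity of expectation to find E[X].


Write X = Σ X_I over the C(249, 2) = 30876 pairs i < j, with X_I the indicator of one inversion.
There are 30876 indicators.
For each fixed pair i < j, the values π(i) and π(j) are two distinct elements of {1, …, 249} in uniformly random order; by symmetry P[π(i) > π(j)] = 1/2.
By linearity: E[X] = 30876 · (1/2) = C(249, 2) · (1/2) = 30876/2 = 15438 ≈ 15438.0000.

E[X] = 15438 = 15438.0000.


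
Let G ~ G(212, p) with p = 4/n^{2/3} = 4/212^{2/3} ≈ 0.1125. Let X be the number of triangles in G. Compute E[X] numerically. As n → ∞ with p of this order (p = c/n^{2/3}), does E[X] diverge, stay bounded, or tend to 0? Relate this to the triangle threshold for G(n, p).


Number of potential triangles: C(212, 3) = 1565620.
Each occurs with probability p³ ≈ (0.1125)³ ≈ 1.4239943e-03.
By linearity: E[X] = C(212, 3)·p³ ≈ 1565620 · 1.4239943e-03 ≈ 2229.43396.
Since α = 2/3 < 1, p = c/n^{2/3} ≫ 1/n is above the triangle threshold p ~ 1/n. Asymptotically E[X] ~ (c³/6)·n^{3(1−α)} = (4³/6)·n^{1} → ∞; triangles are abundant w.h.p.

E[X] ≈ 2229.43396; in regime p = Θ(1/n^{2/3}) E[X] diverges (above the triangle threshold p ~ 1/n).


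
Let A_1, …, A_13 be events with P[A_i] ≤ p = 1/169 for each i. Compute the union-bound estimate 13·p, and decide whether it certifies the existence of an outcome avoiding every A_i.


Union bound: P[∪_{i=1}^{13} A_i] ≤ Σ_i P[A_i] ≤ 13·p = 13·(1/169) = 1/13.
Numerically: 1/13 ≈ 0.077.
Is 1/13 < 1? YES.
Since P[∪ A_i] ≤ 1/13 < 1, the complement has P[∩ A_i^c] ≥ 1 − 1/13 = 12/13 > 0, so some outcome avoids every A_i.

13·p = 1/13 ≈ 0.077; existence CERTIFIED by the union bound.


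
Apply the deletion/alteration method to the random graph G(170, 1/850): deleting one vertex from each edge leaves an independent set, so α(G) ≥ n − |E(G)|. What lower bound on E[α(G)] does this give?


E[|E(G)|] = C(170, 2)·p = 14365 · (1/850) = 169/10.
E[α(G)] ≥ n − E[|E(G)|] = 170 − 169/10 = 1531/10.
Numerically: ≈ 153.100000.
(This is only a lower bound; the true E[α(G)] may be larger.)

E[α(G)] ≥ 1531/10 ≈ 153.100000.


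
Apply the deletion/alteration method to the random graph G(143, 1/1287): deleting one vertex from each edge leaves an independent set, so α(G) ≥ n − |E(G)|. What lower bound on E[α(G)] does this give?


E[|E(G)|] = C(143, 2)·p = 10153 · (1/1287) = 71/9.
E[α(G)] ≥ n − E[|E(G)|] = 143 − 71/9 = 1216/9.
Numerically: ≈ 135.111.
(This is only a lower bound; the true E[α(G)] may be larger.)

E[α(G)] ≥ 1216/9 ≈ 135.111.


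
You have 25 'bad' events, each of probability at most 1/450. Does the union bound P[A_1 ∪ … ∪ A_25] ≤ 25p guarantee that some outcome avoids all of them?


Union bound: P[∪_{i=1}^{25} A_i] ≤ Σ_i P[A_i] ≤ 25·p = 25·(1/450) = 1/18.
Numerically: 1/18 ≈ 0.056.
Is 1/18 < 1? YES.
Since P[∪ A_i] ≤ 1/18 < 1, the complement has P[∩ A_i^c] ≥ 1 − 1/18 = 17/18 > 0, so some outcome avoids every A_i.

25·p = 1/18 ≈ 0.056; existence CERTIFIED by the union bound.


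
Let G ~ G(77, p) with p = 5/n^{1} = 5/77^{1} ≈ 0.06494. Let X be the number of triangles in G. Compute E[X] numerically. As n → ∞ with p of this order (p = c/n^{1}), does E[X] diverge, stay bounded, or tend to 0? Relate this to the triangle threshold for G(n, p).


Number of potential triangles: C(77, 3) = 73150.
Each occurs with probability p³ ≈ (0.06494)³ ≈ 2.738028e-04.
By linearity: E[X] = C(77, 3)·p³ ≈ 73150 · 2.738028e-04 ≈ 20.0287.
Here α = 1, so p = 5/n is exactly at the triangle threshold p ~ 1/n. Asymptotically E[X] → c³/6 = 5³/6 = 125/6 ≈ 20.8333, a bounded constant. In this regime the triangle count is asymptotically Poisson(c³/6).

E[X] ≈ 20.0287; in regime p = Θ(1/n^{1}) E[X] stays bounded (at the triangle threshold p ~ 1/n).


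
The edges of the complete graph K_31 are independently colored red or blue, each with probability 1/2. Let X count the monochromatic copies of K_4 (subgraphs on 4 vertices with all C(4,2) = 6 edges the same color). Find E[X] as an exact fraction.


Let X = Σ_S X_S over the C(31, 4) = 31465 subsets S of size 4, where X_S = 1 if the K_4 on S is monochromatic.
For a fixed S, the K_4 on S has C(4, 2) = 6 edges. P[all 6 edges red] = (1/2)^6, and likewise for blue, so P[monochromatic] = 2·(1/2)^6 = 2^{1 − 6} = 1/32.
Summing: E[X] = C(31, 4) · 2^{1 − 6} = 31465 · 1/32 = 31465/32.
Numerically: E[X] ≈ 983.281.

E[X] = C(31,4)·2^(1−C(4,2)) = 31465/32 ≈ 983.281.


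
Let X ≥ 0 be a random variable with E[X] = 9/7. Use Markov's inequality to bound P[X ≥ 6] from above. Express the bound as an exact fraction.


μ = E[X] = 9/7, a = 6.
Markov: P[X ≥ 6] ≤ μ/a = (9/7)/6 = 3/14.
Numerically: ≈ 0.214.
(Since a = 6 > μ = 1.286, the bound 3/14 is < 1 and informative.)

P[X ≥ 6] ≤ 3/14 ≈ 0.214.


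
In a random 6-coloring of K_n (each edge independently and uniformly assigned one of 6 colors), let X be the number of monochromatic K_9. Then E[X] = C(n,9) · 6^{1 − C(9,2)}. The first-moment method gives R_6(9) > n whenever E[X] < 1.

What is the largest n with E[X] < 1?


We need C(n, 9) · 6^{1 − 36} < 1, i.e. C(n, 9) < 6^{36 − 1} = 1719070799748422591028658176.
Check values of n near the boundary:
  n = 4406: C(4406, 9) = 1710356485221788389505285700; 1710356485221788389505285700 < 1719070799748422591028658176? YES
  n = 4407: C(4407, 9) = 1713856532599459170657070050; 1713856532599459170657070050 < 1719070799748422591028658176? YES
  n = 4408: C(4408, 9) = 1717362945146264156457459600; 1717362945146264156457459600 < 1719070799748422591028658176? YES
  n = 4409: C(4409, 9) = 1720875732988608787686577131; 1720875732988608787686577131 < 1719070799748422591028658176? NO
  n = 4410: C(4410, 9) = 1724394906266704102180823710; 1724394906266704102180823710 < 1719070799748422591028658176? NO
  n = 4411: C(4411, 9) = 1727920475134582415883601405; 1727920475134582415883601405 < 1719070799748422591028658176? NO
The largest n with C(n, 9) < 1719070799748422591028658176 is n = 4408 (where E[X] = 35778394690547169926197075/35813974994758803979763712 ≈ 0.99901). Hence R_6(9) > 4408, i.e. R_6(9) ≥ 4409.

Largest n = 4408; hence R_6(9) > 4408.


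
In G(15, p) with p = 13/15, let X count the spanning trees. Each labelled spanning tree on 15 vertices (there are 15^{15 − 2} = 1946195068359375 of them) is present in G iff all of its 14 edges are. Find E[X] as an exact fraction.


K_15 has 15^{15 − 2} = 1946195068359375 labelled spanning trees.
For each such spanning tree H, let X_H = 1 if all 14 edges of H are present in G. Then P[X_H = 1] = p^{14} = (13/15)^{14} = 3937376385699289/29192926025390625.
Summing the indicators: E[X] = Σ_H E[X_H] = 1946195068359375 · p^{14} = 1946195068359375 · 3937376385699289/29192926025390625 = 3937376385699289/15.
Numerically: E[X] ≈ 2.6249e+14.

E[X] = 1946195068359375 · (13/15)^{14} = 3937376385699289/15 ≈ 2.6249e+14.


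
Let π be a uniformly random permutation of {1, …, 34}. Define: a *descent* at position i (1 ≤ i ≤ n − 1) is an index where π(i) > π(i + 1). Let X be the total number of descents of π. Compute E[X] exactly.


Write X = Σ X_I over i = 1, …, 33, with X_I the indicator of one descent.
There are 33 indicators.
For each fixed i, the pair (π(i), π(i+1)) is a uniformly random ordered pair of distinct values from {1, …, 34}; by symmetry P[π(i) > π(i+1)] = 1/2.
By linearity: E[X] = 33 · (1/2) = (34 − 1) · (1/2) = 33/2 ≈ 16.500000.

E[X] = 33/2 = 16.500000.


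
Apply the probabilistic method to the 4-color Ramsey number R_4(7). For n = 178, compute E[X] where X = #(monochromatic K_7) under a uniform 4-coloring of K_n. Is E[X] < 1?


E[X] = C(178, 7) · 4^{1 − 21} = 996867063280 · 4^{−20} = 996867063280/1099511627776.
As a reduced fraction: E[X] = 62304191455/68719476736 ≈ 0.9066453.
Is E[X] < 1? YES.
Since E[X] < 1, there exists a 4-coloring of K_{178} with no monochromatic K_7; hence R_4(7) > 178.

E[X] = 62304191455/68719476736 ≈ 0.9066453; E[X] < 1, so R_4(7) > 178.


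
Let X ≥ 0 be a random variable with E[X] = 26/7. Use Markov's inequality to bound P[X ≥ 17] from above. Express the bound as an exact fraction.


μ = E[X] = 26/7, a = 17.
Markov: P[X ≥ 17] ≤ μ/a = (26/7)/17 = 26/119.
Numerically: ≈ 0.218487.
(Since a = 17 > μ = 3.714286, the bound 26/119 is < 1 and informative.)

P[X ≥ 17] ≤ 26/119 ≈ 0.218487.


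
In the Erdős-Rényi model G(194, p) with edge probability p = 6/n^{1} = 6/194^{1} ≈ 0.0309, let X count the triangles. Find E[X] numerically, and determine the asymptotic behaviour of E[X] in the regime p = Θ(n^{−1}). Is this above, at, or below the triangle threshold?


Number of potential triangles: C(194, 3) = 1198144.
Each occurs with probability p³ ≈ (0.0309)³ ≈ 2.95834e-05.
By linearity: E[X] = C(194, 3)·p³ ≈ 1198144 · 2.95834e-05 ≈ 35.445.
Here α = 1, so p = 6/n is exactly at the triangle threshold p ~ 1/n. Asymptotically E[X] → c³/6 = 6³/6 = 36 ≈ 36.000, a bounded constant. In this regime the triangle count is asymptotically Poisson(c³/6).

E[X] ≈ 35.445; in regime p = Θ(1/n^{1}) E[X] stays bounded (at the triangle threshold p ~ 1/n).


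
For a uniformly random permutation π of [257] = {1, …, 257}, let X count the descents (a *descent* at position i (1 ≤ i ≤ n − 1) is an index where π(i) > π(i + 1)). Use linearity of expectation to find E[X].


Write X = Σ X_I over i = 1, …, 256, with X_I the indicator of one descent.
There are 256 indicators.
For each fixed i, the pair (π(i), π(i+1)) is a uniformly random ordered pair of distinct values from {1, …, 257}; by symmetry P[π(i) > π(i+1)] = 1/2.
By linearity: E[X] = 256 · (1/2) = (257 − 1) · (1/2) = 128 ≈ 128.0000.

E[X] = 128 = 128.0000.
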